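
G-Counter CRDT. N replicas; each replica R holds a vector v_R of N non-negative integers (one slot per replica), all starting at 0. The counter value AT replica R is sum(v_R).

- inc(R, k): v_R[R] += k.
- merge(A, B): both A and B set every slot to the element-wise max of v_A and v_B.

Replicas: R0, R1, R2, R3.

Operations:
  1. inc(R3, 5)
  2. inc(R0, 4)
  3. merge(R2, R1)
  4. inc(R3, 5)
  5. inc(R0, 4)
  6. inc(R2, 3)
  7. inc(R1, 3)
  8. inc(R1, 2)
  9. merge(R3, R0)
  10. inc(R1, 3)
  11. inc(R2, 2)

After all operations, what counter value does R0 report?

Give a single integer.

Op 1: inc R3 by 5 -> R3=(0,0,0,5) value=5
Op 2: inc R0 by 4 -> R0=(4,0,0,0) value=4
Op 3: merge R2<->R1 -> R2=(0,0,0,0) R1=(0,0,0,0)
Op 4: inc R3 by 5 -> R3=(0,0,0,10) value=10
Op 5: inc R0 by 4 -> R0=(8,0,0,0) value=8
Op 6: inc R2 by 3 -> R2=(0,0,3,0) value=3
Op 7: inc R1 by 3 -> R1=(0,3,0,0) value=3
Op 8: inc R1 by 2 -> R1=(0,5,0,0) value=5
Op 9: merge R3<->R0 -> R3=(8,0,0,10) R0=(8,0,0,10)
Op 10: inc R1 by 3 -> R1=(0,8,0,0) value=8
Op 11: inc R2 by 2 -> R2=(0,0,5,0) value=5

Answer: 18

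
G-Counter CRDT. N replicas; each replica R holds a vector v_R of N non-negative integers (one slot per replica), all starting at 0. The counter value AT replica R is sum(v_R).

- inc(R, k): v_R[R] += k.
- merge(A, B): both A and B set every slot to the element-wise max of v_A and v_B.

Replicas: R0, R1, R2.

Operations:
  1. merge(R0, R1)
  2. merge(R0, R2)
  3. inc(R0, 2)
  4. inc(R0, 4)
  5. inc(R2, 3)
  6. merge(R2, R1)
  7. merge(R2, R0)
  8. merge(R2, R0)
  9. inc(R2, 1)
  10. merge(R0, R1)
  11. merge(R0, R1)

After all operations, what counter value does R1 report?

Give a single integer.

Op 1: merge R0<->R1 -> R0=(0,0,0) R1=(0,0,0)
Op 2: merge R0<->R2 -> R0=(0,0,0) R2=(0,0,0)
Op 3: inc R0 by 2 -> R0=(2,0,0) value=2
Op 4: inc R0 by 4 -> R0=(6,0,0) value=6
Op 5: inc R2 by 3 -> R2=(0,0,3) value=3
Op 6: merge R2<->R1 -> R2=(0,0,3) R1=(0,0,3)
Op 7: merge R2<->R0 -> R2=(6,0,3) R0=(6,0,3)
Op 8: merge R2<->R0 -> R2=(6,0,3) R0=(6,0,3)
Op 9: inc R2 by 1 -> R2=(6,0,4) value=10
Op 10: merge R0<->R1 -> R0=(6,0,3) R1=(6,0,3)
Op 11: merge R0<->R1 -> R0=(6,0,3) R1=(6,0,3)

Answer: 9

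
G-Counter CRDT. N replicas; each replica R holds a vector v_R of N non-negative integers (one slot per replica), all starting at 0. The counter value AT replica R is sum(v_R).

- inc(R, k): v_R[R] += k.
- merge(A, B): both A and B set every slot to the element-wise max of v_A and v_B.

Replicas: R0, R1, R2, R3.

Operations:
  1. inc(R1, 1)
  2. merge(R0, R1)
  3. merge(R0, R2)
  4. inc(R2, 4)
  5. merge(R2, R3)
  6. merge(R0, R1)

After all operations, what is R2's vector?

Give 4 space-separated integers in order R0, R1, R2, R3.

Op 1: inc R1 by 1 -> R1=(0,1,0,0) value=1
Op 2: merge R0<->R1 -> R0=(0,1,0,0) R1=(0,1,0,0)
Op 3: merge R0<->R2 -> R0=(0,1,0,0) R2=(0,1,0,0)
Op 4: inc R2 by 4 -> R2=(0,1,4,0) value=5
Op 5: merge R2<->R3 -> R2=(0,1,4,0) R3=(0,1,4,0)
Op 6: merge R0<->R1 -> R0=(0,1,0,0) R1=(0,1,0,0)

Answer: 0 1 4 0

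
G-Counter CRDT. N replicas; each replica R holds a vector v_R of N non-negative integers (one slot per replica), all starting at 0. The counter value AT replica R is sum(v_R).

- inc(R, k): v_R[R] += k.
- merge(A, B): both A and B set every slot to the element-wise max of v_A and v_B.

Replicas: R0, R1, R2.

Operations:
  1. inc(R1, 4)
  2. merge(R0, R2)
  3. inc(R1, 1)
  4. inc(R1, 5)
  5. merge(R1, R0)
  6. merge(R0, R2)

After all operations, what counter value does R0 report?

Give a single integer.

Op 1: inc R1 by 4 -> R1=(0,4,0) value=4
Op 2: merge R0<->R2 -> R0=(0,0,0) R2=(0,0,0)
Op 3: inc R1 by 1 -> R1=(0,5,0) value=5
Op 4: inc R1 by 5 -> R1=(0,10,0) value=10
Op 5: merge R1<->R0 -> R1=(0,10,0) R0=(0,10,0)
Op 6: merge R0<->R2 -> R0=(0,10,0) R2=(0,10,0)

Answer: 10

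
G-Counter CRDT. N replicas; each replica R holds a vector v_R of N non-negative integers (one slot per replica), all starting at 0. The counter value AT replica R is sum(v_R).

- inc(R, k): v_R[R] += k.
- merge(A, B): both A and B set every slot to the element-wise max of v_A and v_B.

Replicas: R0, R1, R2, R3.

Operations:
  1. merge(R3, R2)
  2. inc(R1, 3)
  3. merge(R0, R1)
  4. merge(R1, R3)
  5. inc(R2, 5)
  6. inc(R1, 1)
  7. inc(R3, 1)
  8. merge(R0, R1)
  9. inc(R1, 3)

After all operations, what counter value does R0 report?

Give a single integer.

Op 1: merge R3<->R2 -> R3=(0,0,0,0) R2=(0,0,0,0)
Op 2: inc R1 by 3 -> R1=(0,3,0,0) value=3
Op 3: merge R0<->R1 -> R0=(0,3,0,0) R1=(0,3,0,0)
Op 4: merge R1<->R3 -> R1=(0,3,0,0) R3=(0,3,0,0)
Op 5: inc R2 by 5 -> R2=(0,0,5,0) value=5
Op 6: inc R1 by 1 -> R1=(0,4,0,0) value=4
Op 7: inc R3 by 1 -> R3=(0,3,0,1) value=4
Op 8: merge R0<->R1 -> R0=(0,4,0,0) R1=(0,4,0,0)
Op 9: inc R1 by 3 -> R1=(0,7,0,0) value=7

Answer: 4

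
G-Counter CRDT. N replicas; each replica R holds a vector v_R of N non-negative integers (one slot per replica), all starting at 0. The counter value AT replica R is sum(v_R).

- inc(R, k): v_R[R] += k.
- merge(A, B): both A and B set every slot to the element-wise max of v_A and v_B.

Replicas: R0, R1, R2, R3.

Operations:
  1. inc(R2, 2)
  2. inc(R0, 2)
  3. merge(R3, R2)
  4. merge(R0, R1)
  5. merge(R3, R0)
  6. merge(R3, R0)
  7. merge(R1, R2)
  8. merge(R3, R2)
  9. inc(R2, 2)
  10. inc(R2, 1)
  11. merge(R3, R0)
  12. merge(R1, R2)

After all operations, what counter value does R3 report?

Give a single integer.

Answer: 4

Derivation:
Op 1: inc R2 by 2 -> R2=(0,0,2,0) value=2
Op 2: inc R0 by 2 -> R0=(2,0,0,0) value=2
Op 3: merge R3<->R2 -> R3=(0,0,2,0) R2=(0,0,2,0)
Op 4: merge R0<->R1 -> R0=(2,0,0,0) R1=(2,0,0,0)
Op 5: merge R3<->R0 -> R3=(2,0,2,0) R0=(2,0,2,0)
Op 6: merge R3<->R0 -> R3=(2,0,2,0) R0=(2,0,2,0)
Op 7: merge R1<->R2 -> R1=(2,0,2,0) R2=(2,0,2,0)
Op 8: merge R3<->R2 -> R3=(2,0,2,0) R2=(2,0,2,0)
Op 9: inc R2 by 2 -> R2=(2,0,4,0) value=6
Op 10: inc R2 by 1 -> R2=(2,0,5,0) value=7
Op 11: merge R3<->R0 -> R3=(2,0,2,0) R0=(2,0,2,0)
Op 12: merge R1<->R2 -> R1=(2,0,5,0) R2=(2,0,5,0)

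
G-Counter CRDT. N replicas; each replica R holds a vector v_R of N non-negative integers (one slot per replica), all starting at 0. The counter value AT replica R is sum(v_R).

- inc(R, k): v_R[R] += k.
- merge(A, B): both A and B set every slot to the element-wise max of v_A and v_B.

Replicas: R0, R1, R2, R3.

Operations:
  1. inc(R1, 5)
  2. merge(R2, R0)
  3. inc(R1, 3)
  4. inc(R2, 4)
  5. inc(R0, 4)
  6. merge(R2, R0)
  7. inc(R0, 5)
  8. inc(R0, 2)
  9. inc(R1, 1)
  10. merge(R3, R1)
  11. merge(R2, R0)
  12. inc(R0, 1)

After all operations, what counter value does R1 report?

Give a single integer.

Answer: 9

Derivation:
Op 1: inc R1 by 5 -> R1=(0,5,0,0) value=5
Op 2: merge R2<->R0 -> R2=(0,0,0,0) R0=(0,0,0,0)
Op 3: inc R1 by 3 -> R1=(0,8,0,0) value=8
Op 4: inc R2 by 4 -> R2=(0,0,4,0) value=4
Op 5: inc R0 by 4 -> R0=(4,0,0,0) value=4
Op 6: merge R2<->R0 -> R2=(4,0,4,0) R0=(4,0,4,0)
Op 7: inc R0 by 5 -> R0=(9,0,4,0) value=13
Op 8: inc R0 by 2 -> R0=(11,0,4,0) value=15
Op 9: inc R1 by 1 -> R1=(0,9,0,0) value=9
Op 10: merge R3<->R1 -> R3=(0,9,0,0) R1=(0,9,0,0)
Op 11: merge R2<->R0 -> R2=(11,0,4,0) R0=(11,0,4,0)
Op 12: inc R0 by 1 -> R0=(12,0,4,0) value=16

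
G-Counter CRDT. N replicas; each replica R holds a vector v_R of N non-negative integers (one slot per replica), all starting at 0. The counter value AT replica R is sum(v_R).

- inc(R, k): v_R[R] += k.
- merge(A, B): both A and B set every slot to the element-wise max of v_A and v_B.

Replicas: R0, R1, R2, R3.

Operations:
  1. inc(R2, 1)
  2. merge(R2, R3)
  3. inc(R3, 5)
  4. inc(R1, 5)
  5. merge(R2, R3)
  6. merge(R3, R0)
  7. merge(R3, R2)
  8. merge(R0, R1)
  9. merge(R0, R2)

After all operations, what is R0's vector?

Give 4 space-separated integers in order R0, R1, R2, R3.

Op 1: inc R2 by 1 -> R2=(0,0,1,0) value=1
Op 2: merge R2<->R3 -> R2=(0,0,1,0) R3=(0,0,1,0)
Op 3: inc R3 by 5 -> R3=(0,0,1,5) value=6
Op 4: inc R1 by 5 -> R1=(0,5,0,0) value=5
Op 5: merge R2<->R3 -> R2=(0,0,1,5) R3=(0,0,1,5)
Op 6: merge R3<->R0 -> R3=(0,0,1,5) R0=(0,0,1,5)
Op 7: merge R3<->R2 -> R3=(0,0,1,5) R2=(0,0,1,5)
Op 8: merge R0<->R1 -> R0=(0,5,1,5) R1=(0,5,1,5)
Op 9: merge R0<->R2 -> R0=(0,5,1,5) R2=(0,5,1,5)

Answer: 0 5 1 5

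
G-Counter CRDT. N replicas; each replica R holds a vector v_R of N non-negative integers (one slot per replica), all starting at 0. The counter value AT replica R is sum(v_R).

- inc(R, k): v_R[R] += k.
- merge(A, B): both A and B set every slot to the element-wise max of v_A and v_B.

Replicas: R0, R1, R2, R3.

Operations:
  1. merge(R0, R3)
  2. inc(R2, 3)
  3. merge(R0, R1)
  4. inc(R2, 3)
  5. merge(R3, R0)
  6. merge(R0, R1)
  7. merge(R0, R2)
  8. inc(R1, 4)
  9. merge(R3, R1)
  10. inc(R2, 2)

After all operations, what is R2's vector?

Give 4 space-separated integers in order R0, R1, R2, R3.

Answer: 0 0 8 0

Derivation:
Op 1: merge R0<->R3 -> R0=(0,0,0,0) R3=(0,0,0,0)
Op 2: inc R2 by 3 -> R2=(0,0,3,0) value=3
Op 3: merge R0<->R1 -> R0=(0,0,0,0) R1=(0,0,0,0)
Op 4: inc R2 by 3 -> R2=(0,0,6,0) value=6
Op 5: merge R3<->R0 -> R3=(0,0,0,0) R0=(0,0,0,0)
Op 6: merge R0<->R1 -> R0=(0,0,0,0) R1=(0,0,0,0)
Op 7: merge R0<->R2 -> R0=(0,0,6,0) R2=(0,0,6,0)
Op 8: inc R1 by 4 -> R1=(0,4,0,0) value=4
Op 9: merge R3<->R1 -> R3=(0,4,0,0) R1=(0,4,0,0)
Op 10: inc R2 by 2 -> R2=(0,0,8,0) value=8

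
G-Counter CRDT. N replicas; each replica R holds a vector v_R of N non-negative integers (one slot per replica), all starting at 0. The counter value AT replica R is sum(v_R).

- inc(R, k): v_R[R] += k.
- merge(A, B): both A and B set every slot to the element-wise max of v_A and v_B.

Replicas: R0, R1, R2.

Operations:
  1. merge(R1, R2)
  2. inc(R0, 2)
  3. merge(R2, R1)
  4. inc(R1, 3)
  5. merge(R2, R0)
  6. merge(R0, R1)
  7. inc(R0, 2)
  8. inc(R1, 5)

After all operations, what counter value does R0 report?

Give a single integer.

Op 1: merge R1<->R2 -> R1=(0,0,0) R2=(0,0,0)
Op 2: inc R0 by 2 -> R0=(2,0,0) value=2
Op 3: merge R2<->R1 -> R2=(0,0,0) R1=(0,0,0)
Op 4: inc R1 by 3 -> R1=(0,3,0) value=3
Op 5: merge R2<->R0 -> R2=(2,0,0) R0=(2,0,0)
Op 6: merge R0<->R1 -> R0=(2,3,0) R1=(2,3,0)
Op 7: inc R0 by 2 -> R0=(4,3,0) value=7
Op 8: inc R1 by 5 -> R1=(2,8,0) value=10

Answer: 7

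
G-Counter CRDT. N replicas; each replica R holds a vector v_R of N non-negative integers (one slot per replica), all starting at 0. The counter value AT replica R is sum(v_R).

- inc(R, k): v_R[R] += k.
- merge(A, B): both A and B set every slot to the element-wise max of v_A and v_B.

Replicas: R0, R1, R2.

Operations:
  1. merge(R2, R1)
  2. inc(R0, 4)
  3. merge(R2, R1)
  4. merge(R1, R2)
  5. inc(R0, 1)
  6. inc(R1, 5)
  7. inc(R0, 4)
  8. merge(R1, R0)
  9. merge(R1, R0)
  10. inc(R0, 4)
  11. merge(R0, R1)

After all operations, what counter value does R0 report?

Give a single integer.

Op 1: merge R2<->R1 -> R2=(0,0,0) R1=(0,0,0)
Op 2: inc R0 by 4 -> R0=(4,0,0) value=4
Op 3: merge R2<->R1 -> R2=(0,0,0) R1=(0,0,0)
Op 4: merge R1<->R2 -> R1=(0,0,0) R2=(0,0,0)
Op 5: inc R0 by 1 -> R0=(5,0,0) value=5
Op 6: inc R1 by 5 -> R1=(0,5,0) value=5
Op 7: inc R0 by 4 -> R0=(9,0,0) value=9
Op 8: merge R1<->R0 -> R1=(9,5,0) R0=(9,5,0)
Op 9: merge R1<->R0 -> R1=(9,5,0) R0=(9,5,0)
Op 10: inc R0 by 4 -> R0=(13,5,0) value=18
Op 11: merge R0<->R1 -> R0=(13,5,0) R1=(13,5,0)

Answer: 18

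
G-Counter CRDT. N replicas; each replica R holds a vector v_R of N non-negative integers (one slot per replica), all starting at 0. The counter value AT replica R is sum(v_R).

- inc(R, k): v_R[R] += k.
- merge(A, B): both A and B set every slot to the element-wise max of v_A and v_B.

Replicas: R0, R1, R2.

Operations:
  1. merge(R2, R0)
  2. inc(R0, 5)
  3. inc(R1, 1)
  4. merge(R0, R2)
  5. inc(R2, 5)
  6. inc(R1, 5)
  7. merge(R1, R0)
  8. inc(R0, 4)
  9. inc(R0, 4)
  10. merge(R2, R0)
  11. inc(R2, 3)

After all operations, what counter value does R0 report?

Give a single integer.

Op 1: merge R2<->R0 -> R2=(0,0,0) R0=(0,0,0)
Op 2: inc R0 by 5 -> R0=(5,0,0) value=5
Op 3: inc R1 by 1 -> R1=(0,1,0) value=1
Op 4: merge R0<->R2 -> R0=(5,0,0) R2=(5,0,0)
Op 5: inc R2 by 5 -> R2=(5,0,5) value=10
Op 6: inc R1 by 5 -> R1=(0,6,0) value=6
Op 7: merge R1<->R0 -> R1=(5,6,0) R0=(5,6,0)
Op 8: inc R0 by 4 -> R0=(9,6,0) value=15
Op 9: inc R0 by 4 -> R0=(13,6,0) value=19
Op 10: merge R2<->R0 -> R2=(13,6,5) R0=(13,6,5)
Op 11: inc R2 by 3 -> R2=(13,6,8) value=27

Answer: 24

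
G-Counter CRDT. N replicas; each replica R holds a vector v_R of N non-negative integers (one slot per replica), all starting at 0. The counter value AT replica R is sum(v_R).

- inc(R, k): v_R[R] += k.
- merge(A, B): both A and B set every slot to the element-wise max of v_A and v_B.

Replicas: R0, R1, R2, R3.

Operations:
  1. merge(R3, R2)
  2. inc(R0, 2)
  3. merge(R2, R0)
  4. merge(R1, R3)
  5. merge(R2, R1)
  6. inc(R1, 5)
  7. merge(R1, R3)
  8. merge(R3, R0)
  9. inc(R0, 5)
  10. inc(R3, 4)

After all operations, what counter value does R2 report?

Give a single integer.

Op 1: merge R3<->R2 -> R3=(0,0,0,0) R2=(0,0,0,0)
Op 2: inc R0 by 2 -> R0=(2,0,0,0) value=2
Op 3: merge R2<->R0 -> R2=(2,0,0,0) R0=(2,0,0,0)
Op 4: merge R1<->R3 -> R1=(0,0,0,0) R3=(0,0,0,0)
Op 5: merge R2<->R1 -> R2=(2,0,0,0) R1=(2,0,0,0)
Op 6: inc R1 by 5 -> R1=(2,5,0,0) value=7
Op 7: merge R1<->R3 -> R1=(2,5,0,0) R3=(2,5,0,0)
Op 8: merge R3<->R0 -> R3=(2,5,0,0) R0=(2,5,0,0)
Op 9: inc R0 by 5 -> R0=(7,5,0,0) value=12
Op 10: inc R3 by 4 -> R3=(2,5,0,4) value=11

Answer: 2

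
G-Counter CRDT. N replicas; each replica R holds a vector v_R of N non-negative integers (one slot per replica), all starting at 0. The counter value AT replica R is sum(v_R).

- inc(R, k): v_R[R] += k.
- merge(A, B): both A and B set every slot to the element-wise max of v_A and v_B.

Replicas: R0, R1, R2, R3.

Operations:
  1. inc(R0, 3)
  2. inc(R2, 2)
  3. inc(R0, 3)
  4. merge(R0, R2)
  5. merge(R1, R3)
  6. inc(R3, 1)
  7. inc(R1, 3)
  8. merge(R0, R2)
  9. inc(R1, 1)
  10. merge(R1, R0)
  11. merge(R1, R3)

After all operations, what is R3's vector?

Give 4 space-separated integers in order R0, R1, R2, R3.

Op 1: inc R0 by 3 -> R0=(3,0,0,0) value=3
Op 2: inc R2 by 2 -> R2=(0,0,2,0) value=2
Op 3: inc R0 by 3 -> R0=(6,0,0,0) value=6
Op 4: merge R0<->R2 -> R0=(6,0,2,0) R2=(6,0,2,0)
Op 5: merge R1<->R3 -> R1=(0,0,0,0) R3=(0,0,0,0)
Op 6: inc R3 by 1 -> R3=(0,0,0,1) value=1
Op 7: inc R1 by 3 -> R1=(0,3,0,0) value=3
Op 8: merge R0<->R2 -> R0=(6,0,2,0) R2=(6,0,2,0)
Op 9: inc R1 by 1 -> R1=(0,4,0,0) value=4
Op 10: merge R1<->R0 -> R1=(6,4,2,0) R0=(6,4,2,0)
Op 11: merge R1<->R3 -> R1=(6,4,2,1) R3=(6,4,2,1)

Answer: 6 4 2 1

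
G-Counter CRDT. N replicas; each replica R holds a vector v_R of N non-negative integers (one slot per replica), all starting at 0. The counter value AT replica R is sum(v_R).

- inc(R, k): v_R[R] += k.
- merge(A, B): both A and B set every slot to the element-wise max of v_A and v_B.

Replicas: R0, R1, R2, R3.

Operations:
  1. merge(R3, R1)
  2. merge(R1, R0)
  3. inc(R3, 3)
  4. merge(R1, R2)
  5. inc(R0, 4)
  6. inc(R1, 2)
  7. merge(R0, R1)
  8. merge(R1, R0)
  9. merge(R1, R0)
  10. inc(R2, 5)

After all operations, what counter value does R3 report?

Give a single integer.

Answer: 3

Derivation:
Op 1: merge R3<->R1 -> R3=(0,0,0,0) R1=(0,0,0,0)
Op 2: merge R1<->R0 -> R1=(0,0,0,0) R0=(0,0,0,0)
Op 3: inc R3 by 3 -> R3=(0,0,0,3) value=3
Op 4: merge R1<->R2 -> R1=(0,0,0,0) R2=(0,0,0,0)
Op 5: inc R0 by 4 -> R0=(4,0,0,0) value=4
Op 6: inc R1 by 2 -> R1=(0,2,0,0) value=2
Op 7: merge R0<->R1 -> R0=(4,2,0,0) R1=(4,2,0,0)
Op 8: merge R1<->R0 -> R1=(4,2,0,0) R0=(4,2,0,0)
Op 9: merge R1<->R0 -> R1=(4,2,0,0) R0=(4,2,0,0)
Op 10: inc R2 by 5 -> R2=(0,0,5,0) value=5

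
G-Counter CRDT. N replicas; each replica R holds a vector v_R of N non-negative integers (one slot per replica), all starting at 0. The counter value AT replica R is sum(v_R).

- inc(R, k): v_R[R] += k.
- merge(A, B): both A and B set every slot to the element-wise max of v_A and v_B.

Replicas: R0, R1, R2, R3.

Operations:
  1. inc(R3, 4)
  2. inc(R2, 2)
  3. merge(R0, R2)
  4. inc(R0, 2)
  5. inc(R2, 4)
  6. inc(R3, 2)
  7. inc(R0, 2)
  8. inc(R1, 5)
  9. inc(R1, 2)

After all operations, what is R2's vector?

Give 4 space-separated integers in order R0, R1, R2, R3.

Answer: 0 0 6 0

Derivation:
Op 1: inc R3 by 4 -> R3=(0,0,0,4) value=4
Op 2: inc R2 by 2 -> R2=(0,0,2,0) value=2
Op 3: merge R0<->R2 -> R0=(0,0,2,0) R2=(0,0,2,0)
Op 4: inc R0 by 2 -> R0=(2,0,2,0) value=4
Op 5: inc R2 by 4 -> R2=(0,0,6,0) value=6
Op 6: inc R3 by 2 -> R3=(0,0,0,6) value=6
Op 7: inc R0 by 2 -> R0=(4,0,2,0) value=6
Op 8: inc R1 by 5 -> R1=(0,5,0,0) value=5
Op 9: inc R1 by 2 -> R1=(0,7,0,0) value=7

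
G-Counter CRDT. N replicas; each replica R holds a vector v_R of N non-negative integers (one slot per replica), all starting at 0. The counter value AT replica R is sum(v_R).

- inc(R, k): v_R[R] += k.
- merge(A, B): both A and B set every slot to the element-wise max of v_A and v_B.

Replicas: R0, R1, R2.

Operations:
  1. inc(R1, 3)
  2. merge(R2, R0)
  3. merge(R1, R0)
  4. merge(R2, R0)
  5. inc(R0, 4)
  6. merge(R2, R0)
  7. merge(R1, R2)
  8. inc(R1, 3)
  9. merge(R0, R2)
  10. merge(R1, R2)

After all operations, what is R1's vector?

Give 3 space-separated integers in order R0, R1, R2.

Answer: 4 6 0

Derivation:
Op 1: inc R1 by 3 -> R1=(0,3,0) value=3
Op 2: merge R2<->R0 -> R2=(0,0,0) R0=(0,0,0)
Op 3: merge R1<->R0 -> R1=(0,3,0) R0=(0,3,0)
Op 4: merge R2<->R0 -> R2=(0,3,0) R0=(0,3,0)
Op 5: inc R0 by 4 -> R0=(4,3,0) value=7
Op 6: merge R2<->R0 -> R2=(4,3,0) R0=(4,3,0)
Op 7: merge R1<->R2 -> R1=(4,3,0) R2=(4,3,0)
Op 8: inc R1 by 3 -> R1=(4,6,0) value=10
Op 9: merge R0<->R2 -> R0=(4,3,0) R2=(4,3,0)
Op 10: merge R1<->R2 -> R1=(4,6,0) R2=(4,6,0)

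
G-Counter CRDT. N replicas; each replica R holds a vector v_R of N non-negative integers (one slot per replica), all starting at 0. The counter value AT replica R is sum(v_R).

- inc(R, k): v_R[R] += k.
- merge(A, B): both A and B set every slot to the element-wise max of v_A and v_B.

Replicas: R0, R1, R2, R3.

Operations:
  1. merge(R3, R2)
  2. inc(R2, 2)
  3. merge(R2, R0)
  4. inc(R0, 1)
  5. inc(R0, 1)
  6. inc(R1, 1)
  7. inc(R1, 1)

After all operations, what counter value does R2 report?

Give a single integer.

Answer: 2

Derivation:
Op 1: merge R3<->R2 -> R3=(0,0,0,0) R2=(0,0,0,0)
Op 2: inc R2 by 2 -> R2=(0,0,2,0) value=2
Op 3: merge R2<->R0 -> R2=(0,0,2,0) R0=(0,0,2,0)
Op 4: inc R0 by 1 -> R0=(1,0,2,0) value=3
Op 5: inc R0 by 1 -> R0=(2,0,2,0) value=4
Op 6: inc R1 by 1 -> R1=(0,1,0,0) value=1
Op 7: inc R1 by 1 -> R1=(0,2,0,0) value=2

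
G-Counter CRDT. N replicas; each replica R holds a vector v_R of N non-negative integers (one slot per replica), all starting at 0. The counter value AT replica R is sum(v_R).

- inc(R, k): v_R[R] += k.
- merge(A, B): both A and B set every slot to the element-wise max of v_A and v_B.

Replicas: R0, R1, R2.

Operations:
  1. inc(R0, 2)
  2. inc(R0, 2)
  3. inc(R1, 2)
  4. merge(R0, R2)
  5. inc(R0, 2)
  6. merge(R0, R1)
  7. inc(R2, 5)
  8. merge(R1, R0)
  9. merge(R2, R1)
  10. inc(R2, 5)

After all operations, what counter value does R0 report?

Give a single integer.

Answer: 8

Derivation:
Op 1: inc R0 by 2 -> R0=(2,0,0) value=2
Op 2: inc R0 by 2 -> R0=(4,0,0) value=4
Op 3: inc R1 by 2 -> R1=(0,2,0) value=2
Op 4: merge R0<->R2 -> R0=(4,0,0) R2=(4,0,0)
Op 5: inc R0 by 2 -> R0=(6,0,0) value=6
Op 6: merge R0<->R1 -> R0=(6,2,0) R1=(6,2,0)
Op 7: inc R2 by 5 -> R2=(4,0,5) value=9
Op 8: merge R1<->R0 -> R1=(6,2,0) R0=(6,2,0)
Op 9: merge R2<->R1 -> R2=(6,2,5) R1=(6,2,5)
Op 10: inc R2 by 5 -> R2=(6,2,10) value=18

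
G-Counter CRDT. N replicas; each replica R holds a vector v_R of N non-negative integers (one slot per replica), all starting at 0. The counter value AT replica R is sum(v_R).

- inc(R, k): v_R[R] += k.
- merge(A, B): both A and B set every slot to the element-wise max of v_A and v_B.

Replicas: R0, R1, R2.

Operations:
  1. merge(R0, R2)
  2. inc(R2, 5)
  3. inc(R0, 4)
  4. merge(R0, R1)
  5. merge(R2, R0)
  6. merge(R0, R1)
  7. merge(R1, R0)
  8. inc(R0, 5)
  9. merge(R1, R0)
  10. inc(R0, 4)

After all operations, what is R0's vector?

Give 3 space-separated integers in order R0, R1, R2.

Op 1: merge R0<->R2 -> R0=(0,0,0) R2=(0,0,0)
Op 2: inc R2 by 5 -> R2=(0,0,5) value=5
Op 3: inc R0 by 4 -> R0=(4,0,0) value=4
Op 4: merge R0<->R1 -> R0=(4,0,0) R1=(4,0,0)
Op 5: merge R2<->R0 -> R2=(4,0,5) R0=(4,0,5)
Op 6: merge R0<->R1 -> R0=(4,0,5) R1=(4,0,5)
Op 7: merge R1<->R0 -> R1=(4,0,5) R0=(4,0,5)
Op 8: inc R0 by 5 -> R0=(9,0,5) value=14
Op 9: merge R1<->R0 -> R1=(9,0,5) R0=(9,0,5)
Op 10: inc R0 by 4 -> R0=(13,0,5) value=18

Answer: 13 0 5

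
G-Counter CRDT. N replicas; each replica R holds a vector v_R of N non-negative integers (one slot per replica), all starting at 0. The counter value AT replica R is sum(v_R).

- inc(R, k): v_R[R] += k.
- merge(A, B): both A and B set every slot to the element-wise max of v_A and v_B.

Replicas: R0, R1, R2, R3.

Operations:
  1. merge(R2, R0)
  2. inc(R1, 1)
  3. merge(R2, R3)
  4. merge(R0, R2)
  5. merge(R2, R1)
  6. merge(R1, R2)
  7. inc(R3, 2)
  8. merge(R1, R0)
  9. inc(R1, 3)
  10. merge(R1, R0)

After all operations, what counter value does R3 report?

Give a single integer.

Answer: 2

Derivation:
Op 1: merge R2<->R0 -> R2=(0,0,0,0) R0=(0,0,0,0)
Op 2: inc R1 by 1 -> R1=(0,1,0,0) value=1
Op 3: merge R2<->R3 -> R2=(0,0,0,0) R3=(0,0,0,0)
Op 4: merge R0<->R2 -> R0=(0,0,0,0) R2=(0,0,0,0)
Op 5: merge R2<->R1 -> R2=(0,1,0,0) R1=(0,1,0,0)
Op 6: merge R1<->R2 -> R1=(0,1,0,0) R2=(0,1,0,0)
Op 7: inc R3 by 2 -> R3=(0,0,0,2) value=2
Op 8: merge R1<->R0 -> R1=(0,1,0,0) R0=(0,1,0,0)
Op 9: inc R1 by 3 -> R1=(0,4,0,0) value=4
Op 10: merge R1<->R0 -> R1=(0,4,0,0) R0=(0,4,0,0)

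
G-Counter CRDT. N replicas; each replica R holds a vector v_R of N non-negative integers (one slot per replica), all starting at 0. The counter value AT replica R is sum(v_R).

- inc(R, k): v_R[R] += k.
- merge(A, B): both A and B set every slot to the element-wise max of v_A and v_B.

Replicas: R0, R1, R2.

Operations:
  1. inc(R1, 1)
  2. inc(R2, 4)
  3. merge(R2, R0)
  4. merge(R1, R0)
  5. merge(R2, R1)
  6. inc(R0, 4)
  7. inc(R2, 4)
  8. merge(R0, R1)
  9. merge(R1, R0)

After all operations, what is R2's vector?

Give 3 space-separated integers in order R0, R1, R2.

Op 1: inc R1 by 1 -> R1=(0,1,0) value=1
Op 2: inc R2 by 4 -> R2=(0,0,4) value=4
Op 3: merge R2<->R0 -> R2=(0,0,4) R0=(0,0,4)
Op 4: merge R1<->R0 -> R1=(0,1,4) R0=(0,1,4)
Op 5: merge R2<->R1 -> R2=(0,1,4) R1=(0,1,4)
Op 6: inc R0 by 4 -> R0=(4,1,4) value=9
Op 7: inc R2 by 4 -> R2=(0,1,8) value=9
Op 8: merge R0<->R1 -> R0=(4,1,4) R1=(4,1,4)
Op 9: merge R1<->R0 -> R1=(4,1,4) R0=(4,1,4)

Answer: 0 1 8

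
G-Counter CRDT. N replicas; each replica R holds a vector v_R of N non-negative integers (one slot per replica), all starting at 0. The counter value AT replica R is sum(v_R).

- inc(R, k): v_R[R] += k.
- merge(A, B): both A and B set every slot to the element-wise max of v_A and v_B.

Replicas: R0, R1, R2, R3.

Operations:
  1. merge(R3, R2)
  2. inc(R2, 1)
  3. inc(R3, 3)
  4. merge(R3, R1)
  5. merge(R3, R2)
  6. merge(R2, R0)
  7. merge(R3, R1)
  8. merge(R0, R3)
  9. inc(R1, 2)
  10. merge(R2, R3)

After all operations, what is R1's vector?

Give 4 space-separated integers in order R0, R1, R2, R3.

Answer: 0 2 1 3

Derivation:
Op 1: merge R3<->R2 -> R3=(0,0,0,0) R2=(0,0,0,0)
Op 2: inc R2 by 1 -> R2=(0,0,1,0) value=1
Op 3: inc R3 by 3 -> R3=(0,0,0,3) value=3
Op 4: merge R3<->R1 -> R3=(0,0,0,3) R1=(0,0,0,3)
Op 5: merge R3<->R2 -> R3=(0,0,1,3) R2=(0,0,1,3)
Op 6: merge R2<->R0 -> R2=(0,0,1,3) R0=(0,0,1,3)
Op 7: merge R3<->R1 -> R3=(0,0,1,3) R1=(0,0,1,3)
Op 8: merge R0<->R3 -> R0=(0,0,1,3) R3=(0,0,1,3)
Op 9: inc R1 by 2 -> R1=(0,2,1,3) value=6
Op 10: merge R2<->R3 -> R2=(0,0,1,3) R3=(0,0,1,3)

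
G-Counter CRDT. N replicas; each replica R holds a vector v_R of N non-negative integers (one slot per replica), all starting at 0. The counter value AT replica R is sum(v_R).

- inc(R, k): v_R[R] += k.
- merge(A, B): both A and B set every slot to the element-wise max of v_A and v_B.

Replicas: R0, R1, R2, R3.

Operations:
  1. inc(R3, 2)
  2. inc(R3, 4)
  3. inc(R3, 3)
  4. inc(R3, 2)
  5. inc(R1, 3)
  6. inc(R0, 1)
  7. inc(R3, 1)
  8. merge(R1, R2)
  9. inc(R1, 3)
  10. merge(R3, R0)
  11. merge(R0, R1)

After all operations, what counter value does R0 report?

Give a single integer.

Op 1: inc R3 by 2 -> R3=(0,0,0,2) value=2
Op 2: inc R3 by 4 -> R3=(0,0,0,6) value=6
Op 3: inc R3 by 3 -> R3=(0,0,0,9) value=9
Op 4: inc R3 by 2 -> R3=(0,0,0,11) value=11
Op 5: inc R1 by 3 -> R1=(0,3,0,0) value=3
Op 6: inc R0 by 1 -> R0=(1,0,0,0) value=1
Op 7: inc R3 by 1 -> R3=(0,0,0,12) value=12
Op 8: merge R1<->R2 -> R1=(0,3,0,0) R2=(0,3,0,0)
Op 9: inc R1 by 3 -> R1=(0,6,0,0) value=6
Op 10: merge R3<->R0 -> R3=(1,0,0,12) R0=(1,0,0,12)
Op 11: merge R0<->R1 -> R0=(1,6,0,12) R1=(1,6,0,12)

Answer: 19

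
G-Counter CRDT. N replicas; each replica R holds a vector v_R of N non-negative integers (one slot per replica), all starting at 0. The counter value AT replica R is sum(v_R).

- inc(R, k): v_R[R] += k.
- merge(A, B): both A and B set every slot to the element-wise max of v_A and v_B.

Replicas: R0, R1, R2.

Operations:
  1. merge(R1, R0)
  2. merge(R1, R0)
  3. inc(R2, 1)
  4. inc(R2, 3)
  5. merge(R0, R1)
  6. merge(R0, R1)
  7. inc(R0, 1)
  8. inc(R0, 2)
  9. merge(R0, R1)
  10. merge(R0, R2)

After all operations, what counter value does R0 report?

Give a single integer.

Op 1: merge R1<->R0 -> R1=(0,0,0) R0=(0,0,0)
Op 2: merge R1<->R0 -> R1=(0,0,0) R0=(0,0,0)
Op 3: inc R2 by 1 -> R2=(0,0,1) value=1
Op 4: inc R2 by 3 -> R2=(0,0,4) value=4
Op 5: merge R0<->R1 -> R0=(0,0,0) R1=(0,0,0)
Op 6: merge R0<->R1 -> R0=(0,0,0) R1=(0,0,0)
Op 7: inc R0 by 1 -> R0=(1,0,0) value=1
Op 8: inc R0 by 2 -> R0=(3,0,0) value=3
Op 9: merge R0<->R1 -> R0=(3,0,0) R1=(3,0,0)
Op 10: merge R0<->R2 -> R0=(3,0,4) R2=(3,0,4)

Answer: 7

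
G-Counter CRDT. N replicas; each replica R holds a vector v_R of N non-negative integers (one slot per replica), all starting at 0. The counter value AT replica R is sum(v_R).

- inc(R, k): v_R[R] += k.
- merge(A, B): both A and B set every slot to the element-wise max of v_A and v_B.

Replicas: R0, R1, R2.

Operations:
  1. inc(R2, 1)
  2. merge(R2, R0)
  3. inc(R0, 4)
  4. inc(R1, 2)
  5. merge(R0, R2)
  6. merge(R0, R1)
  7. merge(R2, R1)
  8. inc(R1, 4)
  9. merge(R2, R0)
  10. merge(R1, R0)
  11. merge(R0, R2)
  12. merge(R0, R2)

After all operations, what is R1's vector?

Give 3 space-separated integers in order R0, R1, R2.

Answer: 4 6 1

Derivation:
Op 1: inc R2 by 1 -> R2=(0,0,1) value=1
Op 2: merge R2<->R0 -> R2=(0,0,1) R0=(0,0,1)
Op 3: inc R0 by 4 -> R0=(4,0,1) value=5
Op 4: inc R1 by 2 -> R1=(0,2,0) value=2
Op 5: merge R0<->R2 -> R0=(4,0,1) R2=(4,0,1)
Op 6: merge R0<->R1 -> R0=(4,2,1) R1=(4,2,1)
Op 7: merge R2<->R1 -> R2=(4,2,1) R1=(4,2,1)
Op 8: inc R1 by 4 -> R1=(4,6,1) value=11
Op 9: merge R2<->R0 -> R2=(4,2,1) R0=(4,2,1)
Op 10: merge R1<->R0 -> R1=(4,6,1) R0=(4,6,1)
Op 11: merge R0<->R2 -> R0=(4,6,1) R2=(4,6,1)
Op 12: merge R0<->R2 -> R0=(4,6,1) R2=(4,6,1)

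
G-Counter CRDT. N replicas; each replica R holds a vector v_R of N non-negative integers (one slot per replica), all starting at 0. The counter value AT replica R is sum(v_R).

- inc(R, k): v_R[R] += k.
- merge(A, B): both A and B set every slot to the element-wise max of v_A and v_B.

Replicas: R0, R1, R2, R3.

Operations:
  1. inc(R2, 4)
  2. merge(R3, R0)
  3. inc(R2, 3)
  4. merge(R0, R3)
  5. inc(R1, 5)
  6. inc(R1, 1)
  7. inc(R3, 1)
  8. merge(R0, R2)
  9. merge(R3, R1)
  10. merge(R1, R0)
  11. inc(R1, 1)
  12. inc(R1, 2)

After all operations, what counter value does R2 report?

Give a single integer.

Answer: 7

Derivation:
Op 1: inc R2 by 4 -> R2=(0,0,4,0) value=4
Op 2: merge R3<->R0 -> R3=(0,0,0,0) R0=(0,0,0,0)
Op 3: inc R2 by 3 -> R2=(0,0,7,0) value=7
Op 4: merge R0<->R3 -> R0=(0,0,0,0) R3=(0,0,0,0)
Op 5: inc R1 by 5 -> R1=(0,5,0,0) value=5
Op 6: inc R1 by 1 -> R1=(0,6,0,0) value=6
Op 7: inc R3 by 1 -> R3=(0,0,0,1) value=1
Op 8: merge R0<->R2 -> R0=(0,0,7,0) R2=(0,0,7,0)
Op 9: merge R3<->R1 -> R3=(0,6,0,1) R1=(0,6,0,1)
Op 10: merge R1<->R0 -> R1=(0,6,7,1) R0=(0,6,7,1)
Op 11: inc R1 by 1 -> R1=(0,7,7,1) value=15
Op 12: inc R1 by 2 -> R1=(0,9,7,1) value=17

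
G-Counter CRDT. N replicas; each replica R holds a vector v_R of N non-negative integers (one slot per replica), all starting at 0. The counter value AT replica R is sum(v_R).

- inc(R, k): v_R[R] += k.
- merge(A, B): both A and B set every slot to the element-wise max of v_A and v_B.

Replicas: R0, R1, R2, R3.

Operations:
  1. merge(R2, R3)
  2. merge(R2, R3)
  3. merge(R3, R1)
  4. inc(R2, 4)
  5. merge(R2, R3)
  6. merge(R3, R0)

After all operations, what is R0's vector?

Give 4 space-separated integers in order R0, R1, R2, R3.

Op 1: merge R2<->R3 -> R2=(0,0,0,0) R3=(0,0,0,0)
Op 2: merge R2<->R3 -> R2=(0,0,0,0) R3=(0,0,0,0)
Op 3: merge R3<->R1 -> R3=(0,0,0,0) R1=(0,0,0,0)
Op 4: inc R2 by 4 -> R2=(0,0,4,0) value=4
Op 5: merge R2<->R3 -> R2=(0,0,4,0) R3=(0,0,4,0)
Op 6: merge R3<->R0 -> R3=(0,0,4,0) R0=(0,0,4,0)

Answer: 0 0 4 0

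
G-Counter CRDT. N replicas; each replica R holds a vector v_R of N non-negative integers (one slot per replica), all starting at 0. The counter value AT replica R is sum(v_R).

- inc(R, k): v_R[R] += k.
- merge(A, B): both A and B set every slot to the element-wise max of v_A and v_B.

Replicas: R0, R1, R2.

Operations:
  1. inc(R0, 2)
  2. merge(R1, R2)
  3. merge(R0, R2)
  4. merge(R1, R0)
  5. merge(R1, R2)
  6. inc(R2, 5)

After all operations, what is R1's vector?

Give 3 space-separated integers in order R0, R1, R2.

Answer: 2 0 0

Derivation:
Op 1: inc R0 by 2 -> R0=(2,0,0) value=2
Op 2: merge R1<->R2 -> R1=(0,0,0) R2=(0,0,0)
Op 3: merge R0<->R2 -> R0=(2,0,0) R2=(2,0,0)
Op 4: merge R1<->R0 -> R1=(2,0,0) R0=(2,0,0)
Op 5: merge R1<->R2 -> R1=(2,0,0) R2=(2,0,0)
Op 6: inc R2 by 5 -> R2=(2,0,5) value=7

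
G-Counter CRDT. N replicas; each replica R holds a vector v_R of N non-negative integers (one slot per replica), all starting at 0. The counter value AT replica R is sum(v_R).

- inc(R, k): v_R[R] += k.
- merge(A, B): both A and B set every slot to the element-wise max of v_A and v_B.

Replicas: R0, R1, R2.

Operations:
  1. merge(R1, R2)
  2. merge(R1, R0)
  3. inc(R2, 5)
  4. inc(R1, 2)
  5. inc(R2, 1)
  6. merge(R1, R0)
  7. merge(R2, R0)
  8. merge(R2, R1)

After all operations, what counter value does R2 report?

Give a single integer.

Answer: 8

Derivation:
Op 1: merge R1<->R2 -> R1=(0,0,0) R2=(0,0,0)
Op 2: merge R1<->R0 -> R1=(0,0,0) R0=(0,0,0)
Op 3: inc R2 by 5 -> R2=(0,0,5) value=5
Op 4: inc R1 by 2 -> R1=(0,2,0) value=2
Op 5: inc R2 by 1 -> R2=(0,0,6) value=6
Op 6: merge R1<->R0 -> R1=(0,2,0) R0=(0,2,0)
Op 7: merge R2<->R0 -> R2=(0,2,6) R0=(0,2,6)
Op 8: merge R2<->R1 -> R2=(0,2,6) R1=(0,2,6)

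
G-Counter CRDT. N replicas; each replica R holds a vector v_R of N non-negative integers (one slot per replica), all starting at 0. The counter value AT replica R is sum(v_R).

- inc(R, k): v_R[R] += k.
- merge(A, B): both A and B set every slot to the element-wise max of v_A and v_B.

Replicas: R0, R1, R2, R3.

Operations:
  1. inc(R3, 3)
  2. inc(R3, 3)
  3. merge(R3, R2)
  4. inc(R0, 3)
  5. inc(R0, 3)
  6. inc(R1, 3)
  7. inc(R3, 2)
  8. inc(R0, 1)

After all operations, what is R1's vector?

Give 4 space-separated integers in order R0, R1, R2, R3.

Answer: 0 3 0 0

Derivation:
Op 1: inc R3 by 3 -> R3=(0,0,0,3) value=3
Op 2: inc R3 by 3 -> R3=(0,0,0,6) value=6
Op 3: merge R3<->R2 -> R3=(0,0,0,6) R2=(0,0,0,6)
Op 4: inc R0 by 3 -> R0=(3,0,0,0) value=3
Op 5: inc R0 by 3 -> R0=(6,0,0,0) value=6
Op 6: inc R1 by 3 -> R1=(0,3,0,0) value=3
Op 7: inc R3 by 2 -> R3=(0,0,0,8) value=8
Op 8: inc R0 by 1 -> R0=(7,0,0,0) value=7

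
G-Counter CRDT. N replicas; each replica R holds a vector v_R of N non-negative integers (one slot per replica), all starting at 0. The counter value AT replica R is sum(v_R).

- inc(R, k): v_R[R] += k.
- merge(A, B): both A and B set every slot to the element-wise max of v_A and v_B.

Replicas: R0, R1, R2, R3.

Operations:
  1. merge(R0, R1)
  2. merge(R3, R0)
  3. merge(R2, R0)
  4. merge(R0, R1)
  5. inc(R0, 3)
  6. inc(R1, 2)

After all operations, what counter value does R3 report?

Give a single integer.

Answer: 0

Derivation:
Op 1: merge R0<->R1 -> R0=(0,0,0,0) R1=(0,0,0,0)
Op 2: merge R3<->R0 -> R3=(0,0,0,0) R0=(0,0,0,0)
Op 3: merge R2<->R0 -> R2=(0,0,0,0) R0=(0,0,0,0)
Op 4: merge R0<->R1 -> R0=(0,0,0,0) R1=(0,0,0,0)
Op 5: inc R0 by 3 -> R0=(3,0,0,0) value=3
Op 6: inc R1 by 2 -> R1=(0,2,0,0) value=2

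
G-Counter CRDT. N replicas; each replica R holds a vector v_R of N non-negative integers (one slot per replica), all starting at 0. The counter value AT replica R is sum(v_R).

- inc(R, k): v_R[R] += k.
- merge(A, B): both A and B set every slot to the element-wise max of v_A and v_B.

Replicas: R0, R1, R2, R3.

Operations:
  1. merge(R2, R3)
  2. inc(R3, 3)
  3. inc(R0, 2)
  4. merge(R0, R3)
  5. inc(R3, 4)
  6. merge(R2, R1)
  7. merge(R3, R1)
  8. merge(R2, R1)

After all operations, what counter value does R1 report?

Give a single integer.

Op 1: merge R2<->R3 -> R2=(0,0,0,0) R3=(0,0,0,0)
Op 2: inc R3 by 3 -> R3=(0,0,0,3) value=3
Op 3: inc R0 by 2 -> R0=(2,0,0,0) value=2
Op 4: merge R0<->R3 -> R0=(2,0,0,3) R3=(2,0,0,3)
Op 5: inc R3 by 4 -> R3=(2,0,0,7) value=9
Op 6: merge R2<->R1 -> R2=(0,0,0,0) R1=(0,0,0,0)
Op 7: merge R3<->R1 -> R3=(2,0,0,7) R1=(2,0,0,7)
Op 8: merge R2<->R1 -> R2=(2,0,0,7) R1=(2,0,0,7)

Answer: 9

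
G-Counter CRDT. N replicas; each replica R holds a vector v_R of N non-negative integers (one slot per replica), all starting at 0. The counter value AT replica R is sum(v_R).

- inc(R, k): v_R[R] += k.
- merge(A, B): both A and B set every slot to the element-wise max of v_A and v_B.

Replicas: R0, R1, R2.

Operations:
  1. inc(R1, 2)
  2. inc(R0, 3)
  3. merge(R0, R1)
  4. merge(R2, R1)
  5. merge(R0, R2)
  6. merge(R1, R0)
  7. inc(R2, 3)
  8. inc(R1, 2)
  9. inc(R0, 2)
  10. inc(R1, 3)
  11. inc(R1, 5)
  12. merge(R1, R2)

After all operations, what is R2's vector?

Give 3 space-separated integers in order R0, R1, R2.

Op 1: inc R1 by 2 -> R1=(0,2,0) value=2
Op 2: inc R0 by 3 -> R0=(3,0,0) value=3
Op 3: merge R0<->R1 -> R0=(3,2,0) R1=(3,2,0)
Op 4: merge R2<->R1 -> R2=(3,2,0) R1=(3,2,0)
Op 5: merge R0<->R2 -> R0=(3,2,0) R2=(3,2,0)
Op 6: merge R1<->R0 -> R1=(3,2,0) R0=(3,2,0)
Op 7: inc R2 by 3 -> R2=(3,2,3) value=8
Op 8: inc R1 by 2 -> R1=(3,4,0) value=7
Op 9: inc R0 by 2 -> R0=(5,2,0) value=7
Op 10: inc R1 by 3 -> R1=(3,7,0) value=10
Op 11: inc R1 by 5 -> R1=(3,12,0) value=15
Op 12: merge R1<->R2 -> R1=(3,12,3) R2=(3,12,3)

Answer: 3 12 3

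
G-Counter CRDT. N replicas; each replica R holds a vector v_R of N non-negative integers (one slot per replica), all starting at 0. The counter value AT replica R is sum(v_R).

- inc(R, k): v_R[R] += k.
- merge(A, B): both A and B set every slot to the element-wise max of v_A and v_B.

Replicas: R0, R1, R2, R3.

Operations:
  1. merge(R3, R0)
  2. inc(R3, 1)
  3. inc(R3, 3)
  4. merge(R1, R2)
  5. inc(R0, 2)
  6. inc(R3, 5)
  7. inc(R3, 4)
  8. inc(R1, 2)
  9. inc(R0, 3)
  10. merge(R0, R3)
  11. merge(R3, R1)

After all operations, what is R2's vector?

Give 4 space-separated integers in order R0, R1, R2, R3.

Answer: 0 0 0 0

Derivation:
Op 1: merge R3<->R0 -> R3=(0,0,0,0) R0=(0,0,0,0)
Op 2: inc R3 by 1 -> R3=(0,0,0,1) value=1
Op 3: inc R3 by 3 -> R3=(0,0,0,4) value=4
Op 4: merge R1<->R2 -> R1=(0,0,0,0) R2=(0,0,0,0)
Op 5: inc R0 by 2 -> R0=(2,0,0,0) value=2
Op 6: inc R3 by 5 -> R3=(0,0,0,9) value=9
Op 7: inc R3 by 4 -> R3=(0,0,0,13) value=13
Op 8: inc R1 by 2 -> R1=(0,2,0,0) value=2
Op 9: inc R0 by 3 -> R0=(5,0,0,0) value=5
Op 10: merge R0<->R3 -> R0=(5,0,0,13) R3=(5,0,0,13)
Op 11: merge R3<->R1 -> R3=(5,2,0,13) R1=(5,2,0,13)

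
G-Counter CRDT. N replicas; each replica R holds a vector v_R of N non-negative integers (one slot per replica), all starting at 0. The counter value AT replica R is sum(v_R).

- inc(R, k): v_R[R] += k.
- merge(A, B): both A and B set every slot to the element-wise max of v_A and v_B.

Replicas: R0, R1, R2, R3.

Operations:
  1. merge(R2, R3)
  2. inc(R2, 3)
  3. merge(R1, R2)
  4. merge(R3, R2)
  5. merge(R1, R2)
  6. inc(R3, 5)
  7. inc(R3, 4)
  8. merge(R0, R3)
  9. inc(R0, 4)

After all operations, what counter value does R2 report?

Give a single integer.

Answer: 3

Derivation:
Op 1: merge R2<->R3 -> R2=(0,0,0,0) R3=(0,0,0,0)
Op 2: inc R2 by 3 -> R2=(0,0,3,0) value=3
Op 3: merge R1<->R2 -> R1=(0,0,3,0) R2=(0,0,3,0)
Op 4: merge R3<->R2 -> R3=(0,0,3,0) R2=(0,0,3,0)
Op 5: merge R1<->R2 -> R1=(0,0,3,0) R2=(0,0,3,0)
Op 6: inc R3 by 5 -> R3=(0,0,3,5) value=8
Op 7: inc R3 by 4 -> R3=(0,0,3,9) value=12
Op 8: merge R0<->R3 -> R0=(0,0,3,9) R3=(0,0,3,9)
Op 9: inc R0 by 4 -> R0=(4,0,3,9) value=16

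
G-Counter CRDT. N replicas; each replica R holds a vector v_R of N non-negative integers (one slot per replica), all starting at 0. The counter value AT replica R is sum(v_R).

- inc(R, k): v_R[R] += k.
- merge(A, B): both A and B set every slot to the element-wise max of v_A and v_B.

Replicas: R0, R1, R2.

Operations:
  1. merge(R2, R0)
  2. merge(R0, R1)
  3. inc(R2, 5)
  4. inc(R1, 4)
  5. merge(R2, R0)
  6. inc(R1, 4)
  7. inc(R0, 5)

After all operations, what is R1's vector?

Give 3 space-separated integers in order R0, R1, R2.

Op 1: merge R2<->R0 -> R2=(0,0,0) R0=(0,0,0)
Op 2: merge R0<->R1 -> R0=(0,0,0) R1=(0,0,0)
Op 3: inc R2 by 5 -> R2=(0,0,5) value=5
Op 4: inc R1 by 4 -> R1=(0,4,0) value=4
Op 5: merge R2<->R0 -> R2=(0,0,5) R0=(0,0,5)
Op 6: inc R1 by 4 -> R1=(0,8,0) value=8
Op 7: inc R0 by 5 -> R0=(5,0,5) value=10

Answer: 0 8 0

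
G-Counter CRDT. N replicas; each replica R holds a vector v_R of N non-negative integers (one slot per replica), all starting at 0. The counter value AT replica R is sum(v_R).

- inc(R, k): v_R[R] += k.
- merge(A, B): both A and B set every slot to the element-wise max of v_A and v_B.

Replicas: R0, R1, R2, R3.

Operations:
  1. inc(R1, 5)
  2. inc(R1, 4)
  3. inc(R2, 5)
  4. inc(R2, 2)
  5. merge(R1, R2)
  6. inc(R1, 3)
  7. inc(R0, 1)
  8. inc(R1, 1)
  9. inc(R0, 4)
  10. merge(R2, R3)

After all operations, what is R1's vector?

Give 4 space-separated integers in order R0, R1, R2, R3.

Op 1: inc R1 by 5 -> R1=(0,5,0,0) value=5
Op 2: inc R1 by 4 -> R1=(0,9,0,0) value=9
Op 3: inc R2 by 5 -> R2=(0,0,5,0) value=5
Op 4: inc R2 by 2 -> R2=(0,0,7,0) value=7
Op 5: merge R1<->R2 -> R1=(0,9,7,0) R2=(0,9,7,0)
Op 6: inc R1 by 3 -> R1=(0,12,7,0) value=19
Op 7: inc R0 by 1 -> R0=(1,0,0,0) value=1
Op 8: inc R1 by 1 -> R1=(0,13,7,0) value=20
Op 9: inc R0 by 4 -> R0=(5,0,0,0) value=5
Op 10: merge R2<->R3 -> R2=(0,9,7,0) R3=(0,9,7,0)

Answer: 0 13 7 0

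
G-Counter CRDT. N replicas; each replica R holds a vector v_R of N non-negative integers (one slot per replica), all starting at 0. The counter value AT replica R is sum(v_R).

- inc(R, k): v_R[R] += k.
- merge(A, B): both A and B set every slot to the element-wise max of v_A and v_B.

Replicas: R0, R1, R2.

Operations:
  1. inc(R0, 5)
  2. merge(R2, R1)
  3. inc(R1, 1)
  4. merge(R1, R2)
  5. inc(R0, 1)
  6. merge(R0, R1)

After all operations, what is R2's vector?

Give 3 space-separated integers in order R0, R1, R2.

Op 1: inc R0 by 5 -> R0=(5,0,0) value=5
Op 2: merge R2<->R1 -> R2=(0,0,0) R1=(0,0,0)
Op 3: inc R1 by 1 -> R1=(0,1,0) value=1
Op 4: merge R1<->R2 -> R1=(0,1,0) R2=(0,1,0)
Op 5: inc R0 by 1 -> R0=(6,0,0) value=6
Op 6: merge R0<->R1 -> R0=(6,1,0) R1=(6,1,0)

Answer: 0 1 0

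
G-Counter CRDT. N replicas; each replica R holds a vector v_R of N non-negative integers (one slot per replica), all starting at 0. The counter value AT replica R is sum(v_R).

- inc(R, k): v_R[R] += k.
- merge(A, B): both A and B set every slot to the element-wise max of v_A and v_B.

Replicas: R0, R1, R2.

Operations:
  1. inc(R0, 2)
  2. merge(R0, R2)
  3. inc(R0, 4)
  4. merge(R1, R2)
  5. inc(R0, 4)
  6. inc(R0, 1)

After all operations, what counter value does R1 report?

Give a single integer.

Answer: 2

Derivation:
Op 1: inc R0 by 2 -> R0=(2,0,0) value=2
Op 2: merge R0<->R2 -> R0=(2,0,0) R2=(2,0,0)
Op 3: inc R0 by 4 -> R0=(6,0,0) value=6
Op 4: merge R1<->R2 -> R1=(2,0,0) R2=(2,0,0)
Op 5: inc R0 by 4 -> R0=(10,0,0) value=10
Op 6: inc R0 by 1 -> R0=(11,0,0) value=11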